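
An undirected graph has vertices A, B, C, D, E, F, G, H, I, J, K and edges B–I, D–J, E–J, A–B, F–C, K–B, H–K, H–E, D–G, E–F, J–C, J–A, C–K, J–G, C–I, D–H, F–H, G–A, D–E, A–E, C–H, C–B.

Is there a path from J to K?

Explore from J.
Distance 1: reach A, C, D, E, G.
Distance 2: reach B, F, H, I, K.
Found K.

Yes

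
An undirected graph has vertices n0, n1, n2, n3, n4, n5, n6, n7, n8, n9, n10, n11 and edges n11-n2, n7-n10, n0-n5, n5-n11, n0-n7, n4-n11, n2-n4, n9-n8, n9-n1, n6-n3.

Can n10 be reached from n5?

Yes

Explore from n5.
Distance 1: reach n0, n11.
Distance 2: reach n2, n4, n7.
Distance 3: reach n10.
Found n10.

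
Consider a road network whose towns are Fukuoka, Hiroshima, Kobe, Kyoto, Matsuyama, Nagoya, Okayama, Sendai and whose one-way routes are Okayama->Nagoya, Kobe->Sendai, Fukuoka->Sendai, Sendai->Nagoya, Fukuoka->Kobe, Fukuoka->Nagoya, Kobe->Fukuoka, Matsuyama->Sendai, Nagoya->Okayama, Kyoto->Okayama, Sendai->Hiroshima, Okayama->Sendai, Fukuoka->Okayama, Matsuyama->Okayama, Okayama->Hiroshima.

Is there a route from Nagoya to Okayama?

Explore from Nagoya.
Distance 1: reach Okayama.
Found Okayama.

Yes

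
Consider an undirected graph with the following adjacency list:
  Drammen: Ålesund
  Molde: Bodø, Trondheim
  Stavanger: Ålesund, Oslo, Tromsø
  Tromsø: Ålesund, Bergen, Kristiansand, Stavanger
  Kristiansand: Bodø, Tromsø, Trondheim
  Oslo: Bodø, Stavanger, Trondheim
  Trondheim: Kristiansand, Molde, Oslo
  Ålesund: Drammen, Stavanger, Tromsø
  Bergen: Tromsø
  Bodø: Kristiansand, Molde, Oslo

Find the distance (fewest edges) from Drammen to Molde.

5

Distance 0: Drammen.
Distance 1: Ålesund.
Distance 2: Stavanger, Tromsø.
Distance 3: Bergen, Kristiansand, Oslo.
Distance 4: Bodø, Trondheim.
Distance 5: Molde — contains Molde.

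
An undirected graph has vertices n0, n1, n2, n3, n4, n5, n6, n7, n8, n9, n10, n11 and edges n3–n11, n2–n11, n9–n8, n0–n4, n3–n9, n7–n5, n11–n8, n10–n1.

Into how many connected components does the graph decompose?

5

From n0: component {n0, n4}.
From n1: component {n1, n10}.
From n2: component {n2, n3, n8, n9, n11}.
From n5: component {n5, n7}.
From n6: component {n6}.
That's 5 components.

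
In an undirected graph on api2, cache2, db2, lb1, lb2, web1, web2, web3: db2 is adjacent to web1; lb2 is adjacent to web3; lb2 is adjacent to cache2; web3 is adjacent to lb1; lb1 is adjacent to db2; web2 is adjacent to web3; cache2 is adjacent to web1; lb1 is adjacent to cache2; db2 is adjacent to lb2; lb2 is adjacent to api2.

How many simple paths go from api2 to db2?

5

api2–lb2–cache2–lb1–db2
api2–lb2–cache2–web1–db2
api2–lb2–db2
api2–lb2–web3–lb1–cache2–web1–db2
api2–lb2–web3–lb1–db2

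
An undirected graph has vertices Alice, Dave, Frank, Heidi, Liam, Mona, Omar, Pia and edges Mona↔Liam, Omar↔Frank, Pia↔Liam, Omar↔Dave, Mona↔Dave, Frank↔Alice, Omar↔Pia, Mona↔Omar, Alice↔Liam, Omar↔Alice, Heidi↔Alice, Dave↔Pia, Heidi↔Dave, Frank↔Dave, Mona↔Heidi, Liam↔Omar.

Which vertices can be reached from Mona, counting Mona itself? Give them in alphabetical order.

Start at Mona.
Its neighbours: Dave, Heidi, Liam, Omar.
Then their neighbours: Alice, Frank, Pia.
Every vertex is now reached.

Alice, Dave, Frank, Heidi, Liam, Mona, Omar, Pia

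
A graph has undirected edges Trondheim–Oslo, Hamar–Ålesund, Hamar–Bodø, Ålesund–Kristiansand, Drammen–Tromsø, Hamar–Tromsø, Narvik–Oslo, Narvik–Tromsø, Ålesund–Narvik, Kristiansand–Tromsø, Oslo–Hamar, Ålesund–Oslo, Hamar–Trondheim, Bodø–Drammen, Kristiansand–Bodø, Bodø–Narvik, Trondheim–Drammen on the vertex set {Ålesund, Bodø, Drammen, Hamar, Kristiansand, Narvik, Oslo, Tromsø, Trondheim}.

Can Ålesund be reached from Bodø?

Yes

Explore from Bodø.
Distance 1: reach Drammen, Hamar, Kristiansand, Narvik.
Distance 2: reach Ålesund, Oslo, Tromsø, Trondheim.
Found Ålesund.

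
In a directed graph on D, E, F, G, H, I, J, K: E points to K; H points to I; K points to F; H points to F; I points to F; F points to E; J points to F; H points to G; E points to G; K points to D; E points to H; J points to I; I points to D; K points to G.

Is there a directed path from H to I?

Explore from H.
Distance 1: reach F, G, I.
Found I.

Yes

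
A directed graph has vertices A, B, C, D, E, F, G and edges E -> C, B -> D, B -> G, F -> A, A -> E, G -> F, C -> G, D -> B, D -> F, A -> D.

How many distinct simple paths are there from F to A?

1

F→A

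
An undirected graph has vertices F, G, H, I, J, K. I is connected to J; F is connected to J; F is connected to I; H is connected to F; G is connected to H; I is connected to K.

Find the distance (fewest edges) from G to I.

3

Distance 0: G.
Distance 1: H.
Distance 2: F.
Distance 3: I, J — contains I.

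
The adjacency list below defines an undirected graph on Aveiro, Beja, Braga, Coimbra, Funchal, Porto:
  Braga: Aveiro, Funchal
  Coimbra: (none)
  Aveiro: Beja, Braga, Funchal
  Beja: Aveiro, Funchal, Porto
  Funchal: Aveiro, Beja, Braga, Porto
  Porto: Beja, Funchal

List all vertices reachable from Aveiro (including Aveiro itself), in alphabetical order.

Start at Aveiro.
Its neighbours: Beja, Braga, Funchal.
Then their neighbours: Porto.
Nothing further is reachable.

Aveiro, Beja, Braga, Funchal, Porto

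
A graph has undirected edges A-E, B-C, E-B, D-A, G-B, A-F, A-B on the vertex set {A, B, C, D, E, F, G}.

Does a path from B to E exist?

Yes

Explore from B.
Distance 1: reach A, C, E, G.
Found E.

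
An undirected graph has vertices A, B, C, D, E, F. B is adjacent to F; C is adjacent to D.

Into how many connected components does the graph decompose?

From A: component {A}.
From B: component {B, F}.
From C: component {C, D}.
From E: component {E}.
That's 4 components.

4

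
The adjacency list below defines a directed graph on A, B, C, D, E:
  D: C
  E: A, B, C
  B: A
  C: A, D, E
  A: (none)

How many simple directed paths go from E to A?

E→A
E→B→A
E→C→A

3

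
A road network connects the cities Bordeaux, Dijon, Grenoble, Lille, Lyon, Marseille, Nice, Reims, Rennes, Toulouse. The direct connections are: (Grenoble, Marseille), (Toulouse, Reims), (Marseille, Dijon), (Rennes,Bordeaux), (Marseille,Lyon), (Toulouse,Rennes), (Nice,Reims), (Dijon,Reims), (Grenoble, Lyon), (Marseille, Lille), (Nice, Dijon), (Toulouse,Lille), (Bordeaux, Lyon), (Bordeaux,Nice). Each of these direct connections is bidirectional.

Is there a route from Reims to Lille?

Explore from Reims.
Distance 1: reach Dijon, Nice, Toulouse.
Distance 2: reach Bordeaux, Lille, Marseille, Rennes.
Found Lille.

Yes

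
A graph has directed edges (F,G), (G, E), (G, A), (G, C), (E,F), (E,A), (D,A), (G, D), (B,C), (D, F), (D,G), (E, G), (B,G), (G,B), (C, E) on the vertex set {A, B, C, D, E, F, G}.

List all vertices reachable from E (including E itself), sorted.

Start at E.
Its neighbours: A, F, G.
Then their neighbours: B, C, D.
Every vertex is now reached.

A, B, C, D, E, F, G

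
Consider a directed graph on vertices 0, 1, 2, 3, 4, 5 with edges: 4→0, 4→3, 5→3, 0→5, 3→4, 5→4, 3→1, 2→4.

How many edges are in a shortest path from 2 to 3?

2

Distance 0: 2.
Distance 1: 4.
Distance 2: 0, 3 — contains 3.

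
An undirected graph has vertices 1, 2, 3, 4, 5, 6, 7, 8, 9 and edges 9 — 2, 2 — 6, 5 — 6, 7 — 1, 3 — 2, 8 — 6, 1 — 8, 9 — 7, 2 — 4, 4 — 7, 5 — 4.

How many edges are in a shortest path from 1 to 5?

Distance 0: 1.
Distance 1: 7, 8.
Distance 2: 4, 6, 9.
Distance 3: 2, 5 — contains 5.

3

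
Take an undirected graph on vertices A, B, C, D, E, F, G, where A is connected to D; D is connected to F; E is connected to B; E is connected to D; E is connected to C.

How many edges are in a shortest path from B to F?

Distance 0: B.
Distance 1: E.
Distance 2: C, D.
Distance 3: A, F — contains F.

3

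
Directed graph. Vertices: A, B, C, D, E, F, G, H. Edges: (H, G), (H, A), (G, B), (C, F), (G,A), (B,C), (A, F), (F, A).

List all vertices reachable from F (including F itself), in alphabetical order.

Start at F.
Its neighbours: A.
Nothing further is reachable.

A, F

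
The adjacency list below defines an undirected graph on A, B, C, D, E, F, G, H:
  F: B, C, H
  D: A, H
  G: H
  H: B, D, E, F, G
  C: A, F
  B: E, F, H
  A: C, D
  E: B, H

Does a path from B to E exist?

Yes

Explore from B.
Distance 1: reach E, F, H.
Found E.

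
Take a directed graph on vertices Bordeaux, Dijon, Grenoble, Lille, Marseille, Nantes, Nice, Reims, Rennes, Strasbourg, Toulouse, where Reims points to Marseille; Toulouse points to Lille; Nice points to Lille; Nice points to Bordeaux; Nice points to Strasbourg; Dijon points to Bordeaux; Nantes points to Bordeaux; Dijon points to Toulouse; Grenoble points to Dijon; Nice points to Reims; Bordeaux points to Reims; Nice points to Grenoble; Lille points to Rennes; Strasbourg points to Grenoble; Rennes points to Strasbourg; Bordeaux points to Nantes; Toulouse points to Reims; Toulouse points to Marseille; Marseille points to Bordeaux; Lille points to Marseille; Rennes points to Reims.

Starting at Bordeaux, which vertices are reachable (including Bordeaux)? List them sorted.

Bordeaux, Marseille, Nantes, Reims

Start at Bordeaux.
Its neighbours: Nantes, Reims.
Then their neighbours: Marseille.
Nothing further is reachable.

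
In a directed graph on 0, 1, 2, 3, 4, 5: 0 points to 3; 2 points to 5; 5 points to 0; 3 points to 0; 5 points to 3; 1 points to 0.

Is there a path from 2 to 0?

Explore from 2.
Distance 1: reach 5.
Distance 2: reach 0, 3.
Found 0.

Yes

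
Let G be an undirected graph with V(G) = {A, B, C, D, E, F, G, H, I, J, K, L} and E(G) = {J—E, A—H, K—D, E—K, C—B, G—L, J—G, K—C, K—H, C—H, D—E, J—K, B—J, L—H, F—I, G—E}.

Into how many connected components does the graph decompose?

From A: component {A, B, C, D, E, G, H, J, K, L}.
From F: component {F, I}.
That's 2 components.

2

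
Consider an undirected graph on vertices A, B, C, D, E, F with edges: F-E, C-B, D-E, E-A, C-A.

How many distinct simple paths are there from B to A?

1

B–C–A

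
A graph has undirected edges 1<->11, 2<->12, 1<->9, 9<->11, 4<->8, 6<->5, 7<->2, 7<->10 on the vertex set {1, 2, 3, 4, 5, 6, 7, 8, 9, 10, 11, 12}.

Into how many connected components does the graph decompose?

From 1: component {1, 9, 11}.
From 2: component {2, 7, 10, 12}.
From 3: component {3}.
From 4: component {4, 8}.
From 5: component {5, 6}.
That's 5 components.

5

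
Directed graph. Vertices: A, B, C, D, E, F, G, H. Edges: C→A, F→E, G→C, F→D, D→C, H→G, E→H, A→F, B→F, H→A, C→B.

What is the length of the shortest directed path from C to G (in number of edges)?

Distance 0: C.
Distance 1: A, B.
Distance 2: F.
Distance 3: D, E.
Distance 4: H.
Distance 5: G — contains G.

5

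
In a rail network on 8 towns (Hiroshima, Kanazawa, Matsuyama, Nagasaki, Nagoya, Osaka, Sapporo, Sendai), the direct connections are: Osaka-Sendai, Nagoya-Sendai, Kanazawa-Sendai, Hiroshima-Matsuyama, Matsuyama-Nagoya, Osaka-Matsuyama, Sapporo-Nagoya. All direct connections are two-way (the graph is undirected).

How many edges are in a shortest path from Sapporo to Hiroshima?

3

Distance 0: Sapporo.
Distance 1: Nagoya.
Distance 2: Matsuyama, Sendai.
Distance 3: Hiroshima, Kanazawa, Osaka — contains Hiroshima.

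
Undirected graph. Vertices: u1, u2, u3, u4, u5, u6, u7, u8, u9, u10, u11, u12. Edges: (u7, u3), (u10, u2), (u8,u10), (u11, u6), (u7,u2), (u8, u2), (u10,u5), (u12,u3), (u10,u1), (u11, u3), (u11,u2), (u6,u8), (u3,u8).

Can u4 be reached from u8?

Explore from u8.
Distance 1: reach u2, u3, u6, u10.
Distance 2: reach u1, u5, u7, u11, u12.
The search is exhausted without reaching u4; it lies in a different component.

No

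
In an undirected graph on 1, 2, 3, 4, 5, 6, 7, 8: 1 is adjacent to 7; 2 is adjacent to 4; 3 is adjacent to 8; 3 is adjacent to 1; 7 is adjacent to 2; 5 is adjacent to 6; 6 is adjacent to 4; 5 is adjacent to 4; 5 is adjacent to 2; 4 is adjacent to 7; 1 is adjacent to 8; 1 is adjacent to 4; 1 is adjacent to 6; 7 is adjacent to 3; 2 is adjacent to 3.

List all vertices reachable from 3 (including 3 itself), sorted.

Start at 3.
Its neighbours: 1, 2, 7, 8.
Then their neighbours: 4, 5, 6.
Every vertex is now reached.

1, 2, 3, 4, 5, 6, 7, 8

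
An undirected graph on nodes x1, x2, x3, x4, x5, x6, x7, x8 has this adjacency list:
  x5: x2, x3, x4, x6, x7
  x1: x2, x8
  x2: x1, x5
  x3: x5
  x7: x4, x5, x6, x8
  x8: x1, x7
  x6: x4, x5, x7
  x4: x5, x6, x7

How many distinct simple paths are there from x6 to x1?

10

x6–x4–x5–x2–x1
x6–x4–x5–x7–x8–x1
x6–x4–x7–x5–x2–x1
x6–x4–x7–x8–x1
x6–x5–x2–x1
x6–x5–x4–x7–x8–x1
x6–x5–x7–x8–x1
x6–x7–x4–x5–x2–x1
x6–x7–x5–x2–x1
x6–x7–x8–x1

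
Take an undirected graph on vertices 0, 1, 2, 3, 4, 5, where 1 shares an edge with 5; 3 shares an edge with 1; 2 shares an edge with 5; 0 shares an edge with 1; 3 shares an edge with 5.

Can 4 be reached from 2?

No

Explore from 2.
Distance 1: reach 5.
Distance 2: reach 1, 3.
Distance 3: reach 0.
The search is exhausted without reaching 4; it lies in a different component.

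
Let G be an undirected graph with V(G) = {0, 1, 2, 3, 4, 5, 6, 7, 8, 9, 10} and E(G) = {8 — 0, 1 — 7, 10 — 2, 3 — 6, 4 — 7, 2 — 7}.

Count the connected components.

From 0: component {0, 8}.
From 1: component {1, 2, 4, 7, 10}.
From 3: component {3, 6}.
From 5: component {5}.
From 9: component {9}.
That's 5 components.

5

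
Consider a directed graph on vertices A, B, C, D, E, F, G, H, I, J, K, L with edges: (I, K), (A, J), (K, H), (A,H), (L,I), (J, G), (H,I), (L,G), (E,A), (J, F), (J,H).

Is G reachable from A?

Explore from A.
Distance 1: reach H, J.
Distance 2: reach F, G, I.
Found G.

Yes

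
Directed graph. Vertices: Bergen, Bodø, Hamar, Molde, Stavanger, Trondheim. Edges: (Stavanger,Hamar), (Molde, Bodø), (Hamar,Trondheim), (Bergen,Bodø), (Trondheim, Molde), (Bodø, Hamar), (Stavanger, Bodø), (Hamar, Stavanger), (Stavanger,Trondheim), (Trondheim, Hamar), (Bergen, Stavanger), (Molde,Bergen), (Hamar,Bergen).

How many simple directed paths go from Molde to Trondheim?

8

Molde→Bergen→Bodø→Hamar→Stavanger→Trondheim
Molde→Bergen→Bodø→Hamar→Trondheim
Molde→Bergen→Stavanger→Bodø→Hamar→Trondheim
Molde→Bergen→Stavanger→Hamar→Trondheim
Molde→Bergen→Stavanger→Trondheim
Molde→Bodø→Hamar→Bergen→Stavanger→Trondheim
Molde→Bodø→Hamar→Stavanger→Trondheim
Molde→Bodø→Hamar→Trondheim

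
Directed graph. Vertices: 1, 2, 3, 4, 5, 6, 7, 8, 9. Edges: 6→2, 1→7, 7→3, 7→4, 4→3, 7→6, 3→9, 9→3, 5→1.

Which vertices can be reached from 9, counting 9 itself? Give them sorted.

Start at 9.
Its neighbours: 3.
Nothing further is reachable.

3, 9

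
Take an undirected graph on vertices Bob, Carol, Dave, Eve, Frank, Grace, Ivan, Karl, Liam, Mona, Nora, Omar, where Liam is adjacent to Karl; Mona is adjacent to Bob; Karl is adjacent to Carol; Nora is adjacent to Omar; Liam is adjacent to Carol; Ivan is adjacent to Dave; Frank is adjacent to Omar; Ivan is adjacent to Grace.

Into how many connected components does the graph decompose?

5

From Bob: component {Bob, Mona}.
From Carol: component {Carol, Karl, Liam}.
From Dave: component {Dave, Grace, Ivan}.
From Eve: component {Eve}.
From Frank: component {Frank, Nora, Omar}.
That's 5 components.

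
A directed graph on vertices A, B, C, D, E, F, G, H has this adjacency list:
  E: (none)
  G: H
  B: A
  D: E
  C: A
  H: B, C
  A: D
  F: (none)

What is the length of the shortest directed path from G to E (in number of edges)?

Distance 0: G.
Distance 1: H.
Distance 2: B, C.
Distance 3: A.
Distance 4: D.
Distance 5: E — contains E.

5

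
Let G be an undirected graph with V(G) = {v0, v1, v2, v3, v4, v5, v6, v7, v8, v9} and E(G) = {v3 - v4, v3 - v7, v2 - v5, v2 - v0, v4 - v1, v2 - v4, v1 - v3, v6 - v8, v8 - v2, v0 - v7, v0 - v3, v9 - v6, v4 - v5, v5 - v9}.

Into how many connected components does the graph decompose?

1

From v0: component {v0, v1, v2, v3, v4, v5, v6, v7, v8, v9}.
That's 1 component.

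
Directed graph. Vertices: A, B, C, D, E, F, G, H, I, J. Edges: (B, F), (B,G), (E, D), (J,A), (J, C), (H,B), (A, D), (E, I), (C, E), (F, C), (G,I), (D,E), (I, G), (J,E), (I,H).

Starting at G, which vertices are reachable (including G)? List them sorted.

Start at G.
Its neighbours: I.
Then their neighbours: H.
Then next layer: B.
Then next layer: F.
Then next layer: C.
Then next layer: E.
Then next layer: D.
Nothing further is reachable.

B, C, D, E, F, G, H, I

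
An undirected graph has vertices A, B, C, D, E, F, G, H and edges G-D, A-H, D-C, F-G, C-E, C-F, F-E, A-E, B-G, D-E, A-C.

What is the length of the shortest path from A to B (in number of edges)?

Distance 0: A.
Distance 1: C, E, H.
Distance 2: D, F.
Distance 3: G.
Distance 4: B — contains B.

4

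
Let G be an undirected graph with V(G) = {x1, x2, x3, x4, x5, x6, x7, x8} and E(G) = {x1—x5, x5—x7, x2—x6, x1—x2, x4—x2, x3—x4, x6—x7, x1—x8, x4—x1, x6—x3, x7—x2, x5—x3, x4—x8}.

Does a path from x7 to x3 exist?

Explore from x7.
Distance 1: reach x2, x5, x6.
Distance 2: reach x1, x3, x4.
Found x3.

Yes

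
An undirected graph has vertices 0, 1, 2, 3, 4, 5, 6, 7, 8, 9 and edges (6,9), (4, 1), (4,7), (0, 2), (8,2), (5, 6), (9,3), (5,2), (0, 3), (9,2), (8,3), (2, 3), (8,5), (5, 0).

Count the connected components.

From 0: component {0, 2, 3, 5, 6, 8, 9}.
From 1: component {1, 4, 7}.
That's 2 components.

2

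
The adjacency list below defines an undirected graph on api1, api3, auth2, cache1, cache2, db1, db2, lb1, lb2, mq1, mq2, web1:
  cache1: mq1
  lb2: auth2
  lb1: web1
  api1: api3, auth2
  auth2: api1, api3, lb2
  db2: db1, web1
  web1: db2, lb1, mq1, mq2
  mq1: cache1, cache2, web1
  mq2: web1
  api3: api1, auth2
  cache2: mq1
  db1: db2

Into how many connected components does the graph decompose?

2

From api1: component {api1, api3, auth2, lb2}.
From cache1: component {cache1, cache2, db1, db2, lb1, mq1, mq2, web1}.
That's 2 components.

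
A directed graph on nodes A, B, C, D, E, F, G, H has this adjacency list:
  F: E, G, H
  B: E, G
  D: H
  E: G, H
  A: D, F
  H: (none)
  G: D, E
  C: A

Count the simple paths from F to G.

F→E→G
F→G

2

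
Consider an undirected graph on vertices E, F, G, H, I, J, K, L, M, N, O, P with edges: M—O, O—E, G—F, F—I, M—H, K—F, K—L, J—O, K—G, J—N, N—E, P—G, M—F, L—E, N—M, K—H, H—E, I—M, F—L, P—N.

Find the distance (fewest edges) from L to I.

Distance 0: L.
Distance 1: E, F, K.
Distance 2: G, H, I, M, N, O — contains I.

2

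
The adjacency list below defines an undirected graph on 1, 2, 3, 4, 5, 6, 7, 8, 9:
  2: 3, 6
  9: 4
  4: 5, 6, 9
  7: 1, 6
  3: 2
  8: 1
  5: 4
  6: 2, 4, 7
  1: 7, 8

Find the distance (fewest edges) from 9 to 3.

4

Distance 0: 9.
Distance 1: 4.
Distance 2: 5, 6.
Distance 3: 2, 7.
Distance 4: 1, 3 — contains 3.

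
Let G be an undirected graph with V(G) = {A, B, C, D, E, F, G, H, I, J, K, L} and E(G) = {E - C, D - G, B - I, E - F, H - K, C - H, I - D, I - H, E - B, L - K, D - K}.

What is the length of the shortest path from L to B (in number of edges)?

4

Distance 0: L.
Distance 1: K.
Distance 2: D, H.
Distance 3: C, G, I.
Distance 4: B, E — contains B.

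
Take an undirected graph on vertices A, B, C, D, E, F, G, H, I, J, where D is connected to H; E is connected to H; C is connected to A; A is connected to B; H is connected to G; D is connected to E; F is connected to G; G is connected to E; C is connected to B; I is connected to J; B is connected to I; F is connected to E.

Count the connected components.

2

From A: component {A, B, C, I, J}.
From D: component {D, E, F, G, H}.
That's 2 components.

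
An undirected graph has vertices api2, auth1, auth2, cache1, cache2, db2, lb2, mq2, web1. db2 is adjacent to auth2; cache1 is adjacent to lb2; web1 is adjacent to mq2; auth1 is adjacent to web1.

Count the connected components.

5

From api2: component {api2}.
From auth1: component {auth1, mq2, web1}.
From auth2: component {auth2, db2}.
From cache1: component {cache1, lb2}.
From cache2: component {cache2}.
That's 5 components.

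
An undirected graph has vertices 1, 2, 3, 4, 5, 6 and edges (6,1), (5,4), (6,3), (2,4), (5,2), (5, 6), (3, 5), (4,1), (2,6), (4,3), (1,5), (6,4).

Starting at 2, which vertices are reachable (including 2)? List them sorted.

1, 2, 3, 4, 5, 6

Start at 2.
Its neighbours: 4, 5, 6.
Then their neighbours: 1, 3.
Every vertex is now reached.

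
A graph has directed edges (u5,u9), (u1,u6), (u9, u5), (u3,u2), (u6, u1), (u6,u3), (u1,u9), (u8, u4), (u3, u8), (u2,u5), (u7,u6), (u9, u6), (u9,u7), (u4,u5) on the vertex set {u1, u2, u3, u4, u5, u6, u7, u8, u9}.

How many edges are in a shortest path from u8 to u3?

5

Distance 0: u8.
Distance 1: u4.
Distance 2: u5.
Distance 3: u9.
Distance 4: u6, u7.
Distance 5: u1, u3 — contains u3.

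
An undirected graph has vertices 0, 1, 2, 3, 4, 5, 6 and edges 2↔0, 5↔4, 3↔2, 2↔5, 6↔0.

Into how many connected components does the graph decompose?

From 0: component {0, 2, 3, 4, 5, 6}.
From 1: component {1}.
That's 2 components.

2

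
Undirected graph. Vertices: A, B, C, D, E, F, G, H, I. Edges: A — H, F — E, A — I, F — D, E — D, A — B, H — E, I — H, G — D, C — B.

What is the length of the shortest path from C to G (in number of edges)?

6

Distance 0: C.
Distance 1: B.
Distance 2: A.
Distance 3: H, I.
Distance 4: E.
Distance 5: D, F.
Distance 6: G — contains G.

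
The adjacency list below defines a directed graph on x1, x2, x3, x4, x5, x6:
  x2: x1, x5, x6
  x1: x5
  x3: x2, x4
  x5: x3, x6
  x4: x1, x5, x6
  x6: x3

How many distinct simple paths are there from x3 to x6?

x3→x2→x1→x5→x6
x3→x2→x5→x6
x3→x2→x6
x3→x4→x1→x5→x6
x3→x4→x5→x6
x3→x4→x6

6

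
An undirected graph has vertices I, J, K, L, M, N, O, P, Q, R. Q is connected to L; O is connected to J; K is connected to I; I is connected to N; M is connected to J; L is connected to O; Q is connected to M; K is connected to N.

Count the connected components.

4

From I: component {I, K, N}.
From J: component {J, L, M, O, Q}.
From P: component {P}.
From R: component {R}.
That's 4 components.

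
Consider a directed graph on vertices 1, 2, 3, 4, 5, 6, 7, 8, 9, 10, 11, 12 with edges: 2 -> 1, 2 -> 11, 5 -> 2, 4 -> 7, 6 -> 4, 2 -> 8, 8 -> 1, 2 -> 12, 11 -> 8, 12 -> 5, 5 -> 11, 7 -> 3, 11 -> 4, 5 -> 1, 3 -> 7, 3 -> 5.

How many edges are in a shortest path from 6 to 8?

Distance 0: 6.
Distance 1: 4.
Distance 2: 7.
Distance 3: 3.
Distance 4: 5.
Distance 5: 1, 2, 11.
Distance 6: 8, 12 — contains 8.

6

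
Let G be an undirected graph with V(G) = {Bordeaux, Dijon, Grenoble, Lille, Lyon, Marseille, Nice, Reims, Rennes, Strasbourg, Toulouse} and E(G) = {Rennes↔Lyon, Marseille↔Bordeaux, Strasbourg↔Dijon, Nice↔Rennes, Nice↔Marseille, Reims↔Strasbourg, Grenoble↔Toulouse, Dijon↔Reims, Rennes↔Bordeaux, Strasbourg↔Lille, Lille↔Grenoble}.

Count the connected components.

2

From Bordeaux: component {Bordeaux, Lyon, Marseille, Nice, Rennes}.
From Dijon: component {Dijon, Grenoble, Lille, Reims, Strasbourg, Toulouse}.
That's 2 components.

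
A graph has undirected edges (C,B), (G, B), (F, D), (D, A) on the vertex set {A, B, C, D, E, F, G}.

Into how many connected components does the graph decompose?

From A: component {A, D, F}.
From B: component {B, C, G}.
From E: component {E}.
That's 3 components.

3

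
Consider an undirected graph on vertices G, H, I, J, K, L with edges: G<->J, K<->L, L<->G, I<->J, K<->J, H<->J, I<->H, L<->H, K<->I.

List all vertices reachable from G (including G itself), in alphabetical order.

G, H, I, J, K, L

Start at G.
Its neighbours: J, L.
Then their neighbours: H, I, K.
Every vertex is now reached.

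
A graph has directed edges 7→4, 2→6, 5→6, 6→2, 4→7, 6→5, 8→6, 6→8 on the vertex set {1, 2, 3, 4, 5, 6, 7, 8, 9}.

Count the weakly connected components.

5

From 1: component {1}.
From 2: component {2, 5, 6, 8}.
From 3: component {3}.
From 4: component {4, 7}.
From 9: component {9}.
That's 5 components.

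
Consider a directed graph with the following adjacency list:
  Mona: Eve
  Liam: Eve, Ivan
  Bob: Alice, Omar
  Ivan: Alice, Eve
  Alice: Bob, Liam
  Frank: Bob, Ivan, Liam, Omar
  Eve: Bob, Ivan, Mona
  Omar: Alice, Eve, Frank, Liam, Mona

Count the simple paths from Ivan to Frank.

3

Ivan→Alice→Bob→Omar→Frank
Ivan→Alice→Liam→Eve→Bob→Omar→Frank
Ivan→Eve→Bob→Omar→Frank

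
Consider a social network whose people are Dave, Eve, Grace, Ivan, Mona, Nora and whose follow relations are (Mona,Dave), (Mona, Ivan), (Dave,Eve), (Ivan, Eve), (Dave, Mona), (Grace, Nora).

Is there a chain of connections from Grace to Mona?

Explore from Grace.
Distance 1: reach Nora.
The search from Grace is exhausted; no directed path reaches Mona.

No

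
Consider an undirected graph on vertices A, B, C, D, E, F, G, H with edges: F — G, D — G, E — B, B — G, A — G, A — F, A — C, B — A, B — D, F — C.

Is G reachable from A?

Yes

Explore from A.
Distance 1: reach B, C, F, G.
Found G.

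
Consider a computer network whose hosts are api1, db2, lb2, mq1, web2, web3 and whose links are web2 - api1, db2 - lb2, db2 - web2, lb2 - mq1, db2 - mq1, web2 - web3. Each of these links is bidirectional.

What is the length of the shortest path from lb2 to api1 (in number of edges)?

Distance 0: lb2.
Distance 1: db2, mq1.
Distance 2: web2.
Distance 3: api1, web3 — contains api1.

3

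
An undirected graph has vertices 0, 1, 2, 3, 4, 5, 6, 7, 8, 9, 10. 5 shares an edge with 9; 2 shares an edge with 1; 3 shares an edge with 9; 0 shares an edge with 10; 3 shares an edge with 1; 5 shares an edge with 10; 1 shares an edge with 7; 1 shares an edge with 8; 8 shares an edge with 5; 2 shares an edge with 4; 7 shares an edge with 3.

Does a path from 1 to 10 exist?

Explore from 1.
Distance 1: reach 2, 3, 7, 8.
Distance 2: reach 4, 5, 9.
Distance 3: reach 10.
Found 10.

Yes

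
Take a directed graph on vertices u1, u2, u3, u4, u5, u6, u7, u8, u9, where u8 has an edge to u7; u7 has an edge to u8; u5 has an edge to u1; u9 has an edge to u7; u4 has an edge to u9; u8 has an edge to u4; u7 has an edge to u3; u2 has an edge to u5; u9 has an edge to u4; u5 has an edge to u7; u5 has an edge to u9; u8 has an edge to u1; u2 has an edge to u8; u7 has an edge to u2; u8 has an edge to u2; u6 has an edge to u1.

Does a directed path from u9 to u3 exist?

Explore from u9.
Distance 1: reach u4, u7.
Distance 2: reach u2, u3, u8.
Found u3.

Yes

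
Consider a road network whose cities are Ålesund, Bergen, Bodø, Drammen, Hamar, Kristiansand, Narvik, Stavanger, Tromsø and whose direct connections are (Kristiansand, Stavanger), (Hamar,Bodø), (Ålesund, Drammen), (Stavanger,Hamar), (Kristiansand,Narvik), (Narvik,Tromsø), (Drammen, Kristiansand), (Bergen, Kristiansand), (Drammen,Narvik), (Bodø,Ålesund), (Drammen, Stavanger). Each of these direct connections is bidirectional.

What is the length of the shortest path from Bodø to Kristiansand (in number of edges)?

Distance 0: Bodø.
Distance 1: Ålesund, Hamar.
Distance 2: Drammen, Stavanger.
Distance 3: Kristiansand, Narvik — contains Kristiansand.

3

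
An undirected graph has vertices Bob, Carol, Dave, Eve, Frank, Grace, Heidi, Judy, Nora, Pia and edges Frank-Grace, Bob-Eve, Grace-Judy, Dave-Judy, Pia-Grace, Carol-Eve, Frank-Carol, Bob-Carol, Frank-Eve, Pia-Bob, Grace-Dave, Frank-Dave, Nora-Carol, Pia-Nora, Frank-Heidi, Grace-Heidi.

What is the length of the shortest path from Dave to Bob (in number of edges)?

Distance 0: Dave.
Distance 1: Frank, Grace, Judy.
Distance 2: Carol, Eve, Heidi, Pia.
Distance 3: Bob, Nora — contains Bob.

3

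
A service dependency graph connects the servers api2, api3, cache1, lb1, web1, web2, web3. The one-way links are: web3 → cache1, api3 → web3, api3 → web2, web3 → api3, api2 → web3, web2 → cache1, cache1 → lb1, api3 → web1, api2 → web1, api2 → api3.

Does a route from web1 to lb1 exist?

No

web1 has no outgoing edges, so nothing is reachable from it.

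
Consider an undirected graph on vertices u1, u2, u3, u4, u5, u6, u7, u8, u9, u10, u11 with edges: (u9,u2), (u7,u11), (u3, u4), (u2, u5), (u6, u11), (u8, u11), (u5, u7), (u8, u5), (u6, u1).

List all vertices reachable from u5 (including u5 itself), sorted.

Start at u5.
Its neighbours: u2, u7, u8.
Then their neighbours: u9, u11.
Then next layer: u6.
Then next layer: u1.
Nothing further is reachable.

u1, u2, u5, u6, u7, u8, u9, u11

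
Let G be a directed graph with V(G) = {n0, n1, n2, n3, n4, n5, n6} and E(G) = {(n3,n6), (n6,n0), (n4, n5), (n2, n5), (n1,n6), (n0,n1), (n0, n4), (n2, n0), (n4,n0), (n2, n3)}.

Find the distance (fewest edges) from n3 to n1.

Distance 0: n3.
Distance 1: n6.
Distance 2: n0.
Distance 3: n1, n4 — contains n1.

3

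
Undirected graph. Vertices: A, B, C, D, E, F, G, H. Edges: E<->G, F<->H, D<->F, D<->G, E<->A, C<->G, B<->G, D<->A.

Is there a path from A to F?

Explore from A.
Distance 1: reach D, E.
Distance 2: reach F, G.
Found F.

Yes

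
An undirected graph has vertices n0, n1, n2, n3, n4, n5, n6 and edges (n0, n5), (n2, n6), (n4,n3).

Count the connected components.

4

From n0: component {n0, n5}.
From n1: component {n1}.
From n2: component {n2, n6}.
From n3: component {n3, n4}.
That's 4 components.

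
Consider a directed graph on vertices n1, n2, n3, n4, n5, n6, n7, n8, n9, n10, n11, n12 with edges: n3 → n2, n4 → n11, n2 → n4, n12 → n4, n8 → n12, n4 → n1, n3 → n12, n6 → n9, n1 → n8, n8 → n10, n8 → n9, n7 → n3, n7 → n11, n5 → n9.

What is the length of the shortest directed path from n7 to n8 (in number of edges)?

Distance 0: n7.
Distance 1: n3, n11.
Distance 2: n2, n12.
Distance 3: n4.
Distance 4: n1.
Distance 5: n8 — contains n8.

5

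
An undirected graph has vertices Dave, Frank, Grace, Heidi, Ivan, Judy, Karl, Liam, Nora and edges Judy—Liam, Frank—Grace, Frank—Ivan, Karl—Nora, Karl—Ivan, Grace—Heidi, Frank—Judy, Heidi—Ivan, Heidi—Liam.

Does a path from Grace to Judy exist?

Yes

Explore from Grace.
Distance 1: reach Frank, Heidi.
Distance 2: reach Ivan, Judy, Liam.
Found Judy.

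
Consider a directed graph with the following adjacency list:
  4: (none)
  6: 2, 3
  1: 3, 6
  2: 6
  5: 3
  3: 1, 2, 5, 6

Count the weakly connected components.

2

From 1: component {1, 2, 3, 5, 6}.
From 4: component {4}.
That's 2 components.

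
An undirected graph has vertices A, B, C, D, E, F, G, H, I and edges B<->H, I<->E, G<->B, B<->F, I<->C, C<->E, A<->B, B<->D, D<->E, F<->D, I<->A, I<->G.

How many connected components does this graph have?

From A: component {A, B, C, D, E, F, G, H, I}.
That's 1 component.

1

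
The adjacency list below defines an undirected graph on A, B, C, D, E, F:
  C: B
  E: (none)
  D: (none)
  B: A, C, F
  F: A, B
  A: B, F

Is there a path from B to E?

Explore from B.
Distance 1: reach A, C, F.
The search is exhausted without reaching E; it lies in a different component.

No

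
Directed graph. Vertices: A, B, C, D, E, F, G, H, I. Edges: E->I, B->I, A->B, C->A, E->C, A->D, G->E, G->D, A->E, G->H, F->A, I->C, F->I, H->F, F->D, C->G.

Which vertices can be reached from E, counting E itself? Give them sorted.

A, B, C, D, E, F, G, H, I

Start at E.
Its neighbours: C, I.
Then their neighbours: A, G.
Then next layer: B, D, H.
Then next layer: F.
Every vertex is now reached.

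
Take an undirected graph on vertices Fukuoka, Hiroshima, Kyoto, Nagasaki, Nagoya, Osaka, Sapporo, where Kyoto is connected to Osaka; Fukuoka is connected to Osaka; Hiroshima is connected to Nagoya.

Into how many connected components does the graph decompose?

From Fukuoka: component {Fukuoka, Kyoto, Osaka}.
From Hiroshima: component {Hiroshima, Nagoya}.
From Nagasaki: component {Nagasaki}.
From Sapporo: component {Sapporo}.
That's 4 components.

4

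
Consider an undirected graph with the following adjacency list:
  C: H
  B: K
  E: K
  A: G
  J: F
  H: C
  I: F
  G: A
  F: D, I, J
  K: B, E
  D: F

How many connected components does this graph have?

4

From A: component {A, G}.
From B: component {B, E, K}.
From C: component {C, H}.
From D: component {D, F, I, J}.
That's 4 components.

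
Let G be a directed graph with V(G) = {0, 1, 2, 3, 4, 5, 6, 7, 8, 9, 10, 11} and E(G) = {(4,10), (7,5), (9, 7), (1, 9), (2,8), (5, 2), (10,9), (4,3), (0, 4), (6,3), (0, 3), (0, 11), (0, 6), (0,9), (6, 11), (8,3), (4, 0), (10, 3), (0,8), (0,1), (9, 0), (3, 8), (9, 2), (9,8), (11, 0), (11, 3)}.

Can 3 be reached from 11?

Explore from 11.
Distance 1: reach 0, 3.
Found 3.

Yes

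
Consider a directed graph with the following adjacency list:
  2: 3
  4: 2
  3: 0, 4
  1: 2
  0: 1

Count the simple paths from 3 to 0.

3→0

1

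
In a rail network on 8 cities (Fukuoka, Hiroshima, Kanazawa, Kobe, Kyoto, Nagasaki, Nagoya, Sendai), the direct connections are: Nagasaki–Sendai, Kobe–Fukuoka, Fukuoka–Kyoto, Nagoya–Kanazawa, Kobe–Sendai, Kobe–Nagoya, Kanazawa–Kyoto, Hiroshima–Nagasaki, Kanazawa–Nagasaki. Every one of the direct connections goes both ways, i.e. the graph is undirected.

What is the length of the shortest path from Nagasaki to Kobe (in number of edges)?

Distance 0: Nagasaki.
Distance 1: Hiroshima, Kanazawa, Sendai.
Distance 2: Kobe, Kyoto, Nagoya — contains Kobe.

2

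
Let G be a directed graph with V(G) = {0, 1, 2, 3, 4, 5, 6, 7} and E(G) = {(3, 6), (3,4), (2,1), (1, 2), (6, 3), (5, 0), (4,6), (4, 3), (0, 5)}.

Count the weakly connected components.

4

From 0: component {0, 5}.
From 1: component {1, 2}.
From 3: component {3, 4, 6}.
From 7: component {7}.
That's 4 components.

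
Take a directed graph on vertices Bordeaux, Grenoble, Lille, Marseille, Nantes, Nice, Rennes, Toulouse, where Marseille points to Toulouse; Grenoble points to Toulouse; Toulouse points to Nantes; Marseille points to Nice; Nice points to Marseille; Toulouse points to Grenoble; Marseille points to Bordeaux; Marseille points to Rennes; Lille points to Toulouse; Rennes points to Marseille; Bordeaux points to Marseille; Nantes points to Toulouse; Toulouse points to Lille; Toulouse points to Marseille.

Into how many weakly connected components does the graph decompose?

From Bordeaux: component {Bordeaux, Grenoble, Lille, Marseille, Nantes, Nice, Rennes, Toulouse}.
That's 1 component.

1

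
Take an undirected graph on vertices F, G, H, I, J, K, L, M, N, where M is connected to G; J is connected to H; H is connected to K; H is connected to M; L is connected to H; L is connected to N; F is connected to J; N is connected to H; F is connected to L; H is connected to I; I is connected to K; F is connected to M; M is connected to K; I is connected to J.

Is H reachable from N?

Explore from N.
Distance 1: reach H, L.
Found H.

Yes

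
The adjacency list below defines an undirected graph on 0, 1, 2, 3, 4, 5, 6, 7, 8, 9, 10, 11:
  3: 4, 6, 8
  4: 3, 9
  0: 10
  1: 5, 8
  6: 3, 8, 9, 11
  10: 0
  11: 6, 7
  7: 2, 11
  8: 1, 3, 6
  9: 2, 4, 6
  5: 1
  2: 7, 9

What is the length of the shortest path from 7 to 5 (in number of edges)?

5

Distance 0: 7.
Distance 1: 2, 11.
Distance 2: 6, 9.
Distance 3: 3, 4, 8.
Distance 4: 1.
Distance 5: 5 — contains 5.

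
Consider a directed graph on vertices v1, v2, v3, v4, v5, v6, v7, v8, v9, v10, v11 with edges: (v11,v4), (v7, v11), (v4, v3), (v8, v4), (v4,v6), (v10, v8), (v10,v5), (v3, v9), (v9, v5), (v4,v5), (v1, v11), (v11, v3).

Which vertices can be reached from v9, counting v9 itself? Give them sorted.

v5, v9

Start at v9.
Its neighbours: v5.
Nothing further is reachable.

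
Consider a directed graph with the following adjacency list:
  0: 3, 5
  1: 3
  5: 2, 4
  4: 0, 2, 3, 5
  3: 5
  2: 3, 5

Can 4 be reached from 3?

Explore from 3.
Distance 1: reach 5.
Distance 2: reach 2, 4.
Found 4.

Yes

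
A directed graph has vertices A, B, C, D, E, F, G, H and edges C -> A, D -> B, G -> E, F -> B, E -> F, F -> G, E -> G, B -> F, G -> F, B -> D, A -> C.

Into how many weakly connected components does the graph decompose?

From A: component {A, C}.
From B: component {B, D, E, F, G}.
From H: component {H}.
That's 3 components.

3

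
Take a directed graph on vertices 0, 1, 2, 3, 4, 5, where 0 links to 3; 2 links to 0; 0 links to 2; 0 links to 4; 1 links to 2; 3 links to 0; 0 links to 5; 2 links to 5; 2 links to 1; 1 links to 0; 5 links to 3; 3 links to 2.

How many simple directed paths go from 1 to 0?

1→0
1→2→0
1→2→5→3→0

3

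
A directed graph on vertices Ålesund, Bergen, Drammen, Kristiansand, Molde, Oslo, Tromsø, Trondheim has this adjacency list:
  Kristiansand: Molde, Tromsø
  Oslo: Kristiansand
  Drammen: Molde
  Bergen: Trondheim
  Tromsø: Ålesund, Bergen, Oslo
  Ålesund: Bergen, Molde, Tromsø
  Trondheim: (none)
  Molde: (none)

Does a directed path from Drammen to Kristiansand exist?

Explore from Drammen.
Distance 1: reach Molde.
The search from Drammen is exhausted; no directed path reaches Kristiansand.

No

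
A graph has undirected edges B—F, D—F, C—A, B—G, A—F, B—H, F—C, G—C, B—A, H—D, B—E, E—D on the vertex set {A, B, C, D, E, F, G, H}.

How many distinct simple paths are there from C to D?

C–A–B–E–D
C–A–B–F–D
C–A–B–H–D
C–A–F–B–E–D
C–A–F–B–H–D
C–A–F–D
C–F–A–B–E–D
C–F–A–B–H–D
C–F–B–E–D
C–F–B–H–D
C–F–D
C–G–B–A–F–D
C–G–B–E–D
C–G–B–F–D
C–G–B–H–D

15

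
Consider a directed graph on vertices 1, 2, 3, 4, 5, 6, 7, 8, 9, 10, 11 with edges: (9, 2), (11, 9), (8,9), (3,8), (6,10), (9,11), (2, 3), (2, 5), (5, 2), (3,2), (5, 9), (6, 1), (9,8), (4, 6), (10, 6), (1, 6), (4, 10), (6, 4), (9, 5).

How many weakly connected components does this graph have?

From 1: component {1, 4, 6, 10}.
From 2: component {2, 3, 5, 8, 9, 11}.
From 7: component {7}.
That's 3 components.

3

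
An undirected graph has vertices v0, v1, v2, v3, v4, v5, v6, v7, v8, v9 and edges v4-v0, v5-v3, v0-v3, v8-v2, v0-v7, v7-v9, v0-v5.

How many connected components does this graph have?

4

From v0: component {v0, v3, v4, v5, v7, v9}.
From v1: component {v1}.
From v2: component {v2, v8}.
From v6: component {v6}.
That's 4 components.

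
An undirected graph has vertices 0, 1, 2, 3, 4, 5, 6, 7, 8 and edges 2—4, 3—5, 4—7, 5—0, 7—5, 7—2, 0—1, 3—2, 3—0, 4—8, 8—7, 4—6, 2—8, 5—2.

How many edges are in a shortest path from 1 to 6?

5

Distance 0: 1.
Distance 1: 0.
Distance 2: 3, 5.
Distance 3: 2, 7.
Distance 4: 4, 8.
Distance 5: 6 — contains 6.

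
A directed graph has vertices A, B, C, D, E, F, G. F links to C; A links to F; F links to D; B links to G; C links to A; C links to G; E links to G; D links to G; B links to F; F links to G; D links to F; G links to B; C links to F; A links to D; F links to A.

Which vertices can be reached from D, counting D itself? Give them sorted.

A, B, C, D, F, G

Start at D.
Its neighbours: F, G.
Then their neighbours: A, B, C.
Nothing further is reachable.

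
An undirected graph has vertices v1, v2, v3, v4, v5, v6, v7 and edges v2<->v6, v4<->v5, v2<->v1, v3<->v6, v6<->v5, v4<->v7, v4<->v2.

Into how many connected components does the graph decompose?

From v1: component {v1, v2, v3, v4, v5, v6, v7}.
That's 1 component.

1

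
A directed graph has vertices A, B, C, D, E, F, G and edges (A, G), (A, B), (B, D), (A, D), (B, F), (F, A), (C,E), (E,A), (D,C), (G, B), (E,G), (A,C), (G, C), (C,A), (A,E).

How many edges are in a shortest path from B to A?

Distance 0: B.
Distance 1: D, F.
Distance 2: A, C — contains A.

2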